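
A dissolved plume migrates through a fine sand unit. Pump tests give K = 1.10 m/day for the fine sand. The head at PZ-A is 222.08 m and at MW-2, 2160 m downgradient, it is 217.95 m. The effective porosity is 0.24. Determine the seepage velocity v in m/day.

0.00876

Hydraulic gradient i = (222.08 − 217.95) / 2160 = 4.13 / 2160 = 0.001912.
Darcy flux q = K · i = 1.100 × 0.001912 = 0.002103 m/day.
Seepage velocity v = q / n_e = 0.002103 / 0.24 = 0.008764 m/day.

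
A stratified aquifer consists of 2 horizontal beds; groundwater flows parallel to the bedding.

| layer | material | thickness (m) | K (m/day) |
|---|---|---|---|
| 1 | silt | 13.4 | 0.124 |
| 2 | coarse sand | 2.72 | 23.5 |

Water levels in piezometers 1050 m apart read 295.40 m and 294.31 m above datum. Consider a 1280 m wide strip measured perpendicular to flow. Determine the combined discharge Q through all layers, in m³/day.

87.1

Flow is parallel to layering, so each bed carries its own Darcy discharge and the transmissivities add.
Σ(K_i·b_i) = 0.124×13.4 + 23.5×2.72 = 65.58 m²/day.
Hydraulic gradient i = (295.40 − 294.31) / 1050 = 1.09 / 1050 = 0.001038.
Q = Σ(K_i·b_i) · W · i = 65.58 × 1280 × 0.001038 = 87.14 m³/day.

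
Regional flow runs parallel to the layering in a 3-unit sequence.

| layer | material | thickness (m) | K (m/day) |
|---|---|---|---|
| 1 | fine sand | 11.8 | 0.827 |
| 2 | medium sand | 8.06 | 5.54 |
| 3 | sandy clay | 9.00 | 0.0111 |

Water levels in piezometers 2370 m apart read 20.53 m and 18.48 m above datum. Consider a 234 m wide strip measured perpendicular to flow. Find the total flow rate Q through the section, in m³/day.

Flow is parallel to layering, so each bed carries its own Darcy discharge and the transmissivities add.
Σ(K_i·b_i) = 0.827×11.8 + 5.54×8.06 + 0.0111×9.00 = 54.51 m²/day.
Hydraulic gradient i = (20.53 − 18.48) / 2370 = 2.05 / 2370 = 0.0008650.
Q = Σ(K_i·b_i) · W · i = 54.51 × 234 × 0.0008650 = 11.03 m³/day.

11.0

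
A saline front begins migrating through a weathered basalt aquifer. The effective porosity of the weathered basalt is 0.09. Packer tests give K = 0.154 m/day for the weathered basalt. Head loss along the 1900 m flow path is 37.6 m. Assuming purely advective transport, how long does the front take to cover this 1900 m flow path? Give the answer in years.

Hydraulic gradient i = Δh / L = 37.6 / 1900 = 0.01979.
Darcy flux q = K · i = 0.1540 × 0.01979 = 0.003048 m/day.
Seepage velocity v = q / n_e = 0.003048 / 0.09 = 0.03386 m/day.
Travel time t = L / v = 1900 / 0.03386 = 56110 days = 153.6 years.

154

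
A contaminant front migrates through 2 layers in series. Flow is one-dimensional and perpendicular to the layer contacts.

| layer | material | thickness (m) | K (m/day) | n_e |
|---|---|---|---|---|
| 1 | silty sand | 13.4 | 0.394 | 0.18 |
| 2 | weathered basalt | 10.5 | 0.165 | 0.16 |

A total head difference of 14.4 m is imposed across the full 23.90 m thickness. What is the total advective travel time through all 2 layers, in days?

27.7

With flow normal to the layers, continuity requires the same specific discharge q through every layer.
Σ(b_i/K_i) = 13.4/0.394 + 10.5/0.165 = 97.65 d.
q = Δh / Σ(b_i/K_i) = 14.4 / 97.65 = 0.1475 m/day.
In each layer the seepage velocity is v_i = q/n_i, so the layer transit time is t_i = b_i·n_i / q:
  layer 1 (silty sand): t_1 = 13.4 × 0.18 / 0.1475 = 16.36 d
  layer 2 (weathered basalt): t_2 = 10.5 × 0.16 / 0.1475 = 11.39 d
Total t = Σ t_i = 27.75 days.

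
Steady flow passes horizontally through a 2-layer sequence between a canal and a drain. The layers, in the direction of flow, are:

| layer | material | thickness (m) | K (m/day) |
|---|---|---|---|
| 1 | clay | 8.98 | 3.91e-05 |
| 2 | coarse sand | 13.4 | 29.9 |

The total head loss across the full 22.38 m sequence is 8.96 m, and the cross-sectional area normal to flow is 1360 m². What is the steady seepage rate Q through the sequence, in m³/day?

0.0531

Flow is perpendicular to layering, so the layers act in series and the equivalent K is the thickness-weighted harmonic mean.
Total thickness L = 8.98 + 13.4 = 22.38 m.
Σ(b_i/K_i) = 8.98/3.91e-05 + 13.4/29.9 = 2.297e+05 d.
K_eq = L / Σ(b_i/K_i) = 22.38 / 2.297e+05 = 9.745e-05 m/day.
Q = K_eq · A · (Δh/L) = 9.745e-05 × 1360 × (8.96/22.38) = 0.05306 m³/day.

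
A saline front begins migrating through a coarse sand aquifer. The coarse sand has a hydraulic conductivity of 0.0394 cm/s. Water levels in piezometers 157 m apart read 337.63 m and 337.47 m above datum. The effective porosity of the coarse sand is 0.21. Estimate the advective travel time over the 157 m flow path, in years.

2.60

Convert K: 0.0394 cm/s × 864 = 34.04 m/day.
Hydraulic gradient i = (337.63 − 337.47) / 157 = 0.16 / 157 = 0.001019.
Darcy flux q = K · i = 34.04 × 0.001019 = 0.03469 m/day.
Seepage velocity v = q / n_e = 0.03469 / 0.21 = 0.1652 m/day.
Travel time t = L / v = 157 / 0.1652 = 950.4 days = 2.602 years.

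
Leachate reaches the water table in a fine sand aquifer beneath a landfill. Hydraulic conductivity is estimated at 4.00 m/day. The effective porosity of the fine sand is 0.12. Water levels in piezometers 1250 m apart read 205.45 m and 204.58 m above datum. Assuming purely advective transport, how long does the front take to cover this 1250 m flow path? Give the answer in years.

Hydraulic gradient i = (205.45 − 204.58) / 1250 = 0.87 / 1250 = 0.0006960.
Darcy flux q = K · i = 4.000 × 0.0006960 = 0.002784 m/day.
Seepage velocity v = q / n_e = 0.002784 / 0.12 = 0.02320 m/day.
Travel time t = L / v = 1250 / 0.02320 = 53879 days = 147.5 years.

148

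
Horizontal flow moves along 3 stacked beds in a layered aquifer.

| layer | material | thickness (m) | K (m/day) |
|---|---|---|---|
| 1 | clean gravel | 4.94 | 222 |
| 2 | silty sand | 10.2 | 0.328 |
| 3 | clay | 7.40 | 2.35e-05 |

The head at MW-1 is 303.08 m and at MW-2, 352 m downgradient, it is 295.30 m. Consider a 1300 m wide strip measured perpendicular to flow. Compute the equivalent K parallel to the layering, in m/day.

48.8

Flow is parallel to layering, so each bed carries its own Darcy discharge and the transmissivities add.
Σ(K_i·b_i) = 222×4.94 + 0.328×10.2 + 2.35e-05×7.40 = 1100 m²/day.
Total thickness b = 22.54 m, so K_eq = Σ(K_i·b_i)/b = 48.80 m/day.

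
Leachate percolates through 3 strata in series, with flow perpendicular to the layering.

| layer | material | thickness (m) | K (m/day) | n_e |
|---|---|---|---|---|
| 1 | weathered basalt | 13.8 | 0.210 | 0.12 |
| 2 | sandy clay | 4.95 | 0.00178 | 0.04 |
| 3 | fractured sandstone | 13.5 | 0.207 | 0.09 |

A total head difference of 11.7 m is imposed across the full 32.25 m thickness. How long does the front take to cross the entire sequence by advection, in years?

With flow normal to the layers, continuity requires the same specific discharge q through every layer.
Σ(b_i/K_i) = 13.8/0.210 + 4.95/0.00178 + 13.5/0.207 = 2912 d.
q = Δh / Σ(b_i/K_i) = 11.7 / 2912 = 0.004018 m/day.
In each layer the seepage velocity is v_i = q/n_i, so the layer transit time is t_i = b_i·n_i / q:
  layer 1 (weathered basalt): t_1 = 13.8 × 0.12 / 0.004018 = 412.1 d
  layer 2 (sandy clay): t_2 = 4.95 × 0.04 / 0.004018 = 49.28 d
  layer 3 (fractured sandstone): t_3 = 13.5 × 0.09 / 0.004018 = 302.4 d
Total t = Σ t_i = 763.8 days = 2.091 years.

2.09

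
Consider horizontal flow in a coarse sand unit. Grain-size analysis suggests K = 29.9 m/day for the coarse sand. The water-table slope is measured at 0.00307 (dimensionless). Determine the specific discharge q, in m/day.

Hydraulic gradient i = 0.00307.
Specific discharge q = K · i = 29.90 × 0.003070 = 0.09179 m/day.

0.0918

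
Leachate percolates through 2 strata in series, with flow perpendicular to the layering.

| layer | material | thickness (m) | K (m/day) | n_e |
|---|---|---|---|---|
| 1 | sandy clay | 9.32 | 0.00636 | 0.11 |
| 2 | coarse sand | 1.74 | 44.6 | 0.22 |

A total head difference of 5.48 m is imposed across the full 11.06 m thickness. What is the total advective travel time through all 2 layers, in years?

With flow normal to the layers, continuity requires the same specific discharge q through every layer.
Σ(b_i/K_i) = 9.32/0.00636 + 1.74/44.6 = 1465 d.
q = Δh / Σ(b_i/K_i) = 5.48 / 1465 = 0.003739 m/day.
In each layer the seepage velocity is v_i = q/n_i, so the layer transit time is t_i = b_i·n_i / q:
  layer 1 (sandy clay): t_1 = 9.32 × 0.11 / 0.003739 = 274.2 d
  layer 2 (coarse sand): t_2 = 1.74 × 0.22 / 0.003739 = 102.4 d
Total t = Σ t_i = 376.5 days = 1.031 years.

1.03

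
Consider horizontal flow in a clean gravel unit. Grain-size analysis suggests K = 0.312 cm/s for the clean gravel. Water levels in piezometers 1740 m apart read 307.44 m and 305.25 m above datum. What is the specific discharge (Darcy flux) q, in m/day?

Convert K: 0.312 cm/s × 864 = 269.6 m/day.
Hydraulic gradient i = (307.44 − 305.25) / 1740 = 2.19 / 1740 = 0.001259.
Specific discharge q = K · i = 269.6 × 0.001259 = 0.3393 m/day.

0.339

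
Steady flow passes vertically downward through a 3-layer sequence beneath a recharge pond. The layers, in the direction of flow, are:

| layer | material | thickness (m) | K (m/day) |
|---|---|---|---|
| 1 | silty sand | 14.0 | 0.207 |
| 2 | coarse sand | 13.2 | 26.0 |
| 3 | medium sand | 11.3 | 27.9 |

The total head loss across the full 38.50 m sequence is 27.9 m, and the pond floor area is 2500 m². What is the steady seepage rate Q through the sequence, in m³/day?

1020

Flow is perpendicular to layering, so the layers act in series and the equivalent K is the thickness-weighted harmonic mean.
Total thickness L = 14.0 + 13.2 + 11.3 = 38.50 m.
Σ(b_i/K_i) = 14.0/0.207 + 13.2/26.0 + 11.3/27.9 = 68.55 d.
K_eq = L / Σ(b_i/K_i) = 38.50 / 68.55 = 0.5617 m/day.
Q = K_eq · A · (Δh/L) = 0.5617 × 2500 × (27.9/38.50) = 1018 m³/day.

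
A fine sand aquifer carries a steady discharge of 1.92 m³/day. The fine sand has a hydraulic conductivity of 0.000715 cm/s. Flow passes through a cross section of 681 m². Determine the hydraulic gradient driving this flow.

Convert K: 0.000715 cm/s × 864 = 0.6178 m/day.
From Q = K·A·i, i = Q / (K·A) = 1.92 / (0.6178 × 681.0) = 0.004564.

0.00456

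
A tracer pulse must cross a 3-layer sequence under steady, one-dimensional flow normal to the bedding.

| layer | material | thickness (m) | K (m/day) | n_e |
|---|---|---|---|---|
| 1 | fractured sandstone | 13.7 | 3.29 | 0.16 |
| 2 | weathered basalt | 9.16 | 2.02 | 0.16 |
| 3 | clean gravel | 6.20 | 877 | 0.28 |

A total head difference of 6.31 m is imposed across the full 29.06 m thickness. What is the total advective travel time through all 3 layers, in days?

With flow normal to the layers, continuity requires the same specific discharge q through every layer.
Σ(b_i/K_i) = 13.7/3.29 + 9.16/2.02 + 6.20/877 = 8.706 d.
q = Δh / Σ(b_i/K_i) = 6.31 / 8.706 = 0.7248 m/day.
In each layer the seepage velocity is v_i = q/n_i, so the layer transit time is t_i = b_i·n_i / q:
  layer 1 (fractured sandstone): t_1 = 13.7 × 0.16 / 0.7248 = 3.024 d
  layer 2 (weathered basalt): t_2 = 9.16 × 0.16 / 0.7248 = 2.022 d
  layer 3 (clean gravel): t_3 = 6.20 × 0.28 / 0.7248 = 2.395 d
Total t = Σ t_i = 7.442 days.

7.44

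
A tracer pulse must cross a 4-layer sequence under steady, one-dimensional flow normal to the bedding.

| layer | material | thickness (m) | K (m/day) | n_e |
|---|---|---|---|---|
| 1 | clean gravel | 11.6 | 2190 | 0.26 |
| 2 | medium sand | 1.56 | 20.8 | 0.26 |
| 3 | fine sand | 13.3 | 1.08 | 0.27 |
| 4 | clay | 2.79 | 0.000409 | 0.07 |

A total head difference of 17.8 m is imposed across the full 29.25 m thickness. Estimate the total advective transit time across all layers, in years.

7.58

With flow normal to the layers, continuity requires the same specific discharge q through every layer.
Σ(b_i/K_i) = 11.6/2190 + 1.56/20.8 + 13.3/1.08 + 2.79/0.000409 = 6834 d.
q = Δh / Σ(b_i/K_i) = 17.8 / 6834 = 0.002605 m/day.
In each layer the seepage velocity is v_i = q/n_i, so the layer transit time is t_i = b_i·n_i / q:
  layer 1 (clean gravel): t_1 = 11.6 × 0.26 / 0.002605 = 1158 d
  layer 2 (medium sand): t_2 = 1.56 × 0.26 / 0.002605 = 155.7 d
  layer 3 (fine sand): t_3 = 13.3 × 0.27 / 0.002605 = 1379 d
  layer 4 (clay): t_4 = 2.79 × 0.07 / 0.002605 = 74.98 d
Total t = Σ t_i = 2767 days = 7.576 years.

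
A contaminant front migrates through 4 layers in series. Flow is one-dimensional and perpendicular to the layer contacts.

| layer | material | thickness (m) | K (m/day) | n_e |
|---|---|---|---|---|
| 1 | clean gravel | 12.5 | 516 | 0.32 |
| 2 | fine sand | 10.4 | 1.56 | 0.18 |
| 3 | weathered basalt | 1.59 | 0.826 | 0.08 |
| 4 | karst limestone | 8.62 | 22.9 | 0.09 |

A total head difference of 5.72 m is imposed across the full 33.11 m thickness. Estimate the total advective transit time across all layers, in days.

10.7

With flow normal to the layers, continuity requires the same specific discharge q through every layer.
Σ(b_i/K_i) = 12.5/516 + 10.4/1.56 + 1.59/0.826 + 8.62/22.9 = 8.992 d.
q = Δh / Σ(b_i/K_i) = 5.72 / 8.992 = 0.6361 m/day.
In each layer the seepage velocity is v_i = q/n_i, so the layer transit time is t_i = b_i·n_i / q:
  layer 1 (clean gravel): t_1 = 12.5 × 0.32 / 0.6361 = 6.288 d
  layer 2 (fine sand): t_2 = 10.4 × 0.18 / 0.6361 = 2.943 d
  layer 3 (weathered basalt): t_3 = 1.59 × 0.08 / 0.6361 = 0.2000 d
  layer 4 (karst limestone): t_4 = 8.62 × 0.09 / 0.6361 = 1.220 d
Total t = Σ t_i = 10.65 days.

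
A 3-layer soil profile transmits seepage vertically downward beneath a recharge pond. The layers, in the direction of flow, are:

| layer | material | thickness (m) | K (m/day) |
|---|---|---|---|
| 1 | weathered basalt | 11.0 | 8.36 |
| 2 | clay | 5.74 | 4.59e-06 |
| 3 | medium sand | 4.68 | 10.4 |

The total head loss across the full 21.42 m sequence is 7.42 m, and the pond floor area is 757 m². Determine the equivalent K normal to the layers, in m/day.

Flow is perpendicular to layering, so the layers act in series and the equivalent K is the thickness-weighted harmonic mean.
Total thickness L = 11.0 + 5.74 + 4.68 = 21.42 m.
Σ(b_i/K_i) = 11.0/8.36 + 5.74/4.59e-06 + 4.68/10.4 = 1.251e+06 d.
K_eq = L / Σ(b_i/K_i) = 21.42 / 1.251e+06 = 1.713e-05 m/day.

1.71e-05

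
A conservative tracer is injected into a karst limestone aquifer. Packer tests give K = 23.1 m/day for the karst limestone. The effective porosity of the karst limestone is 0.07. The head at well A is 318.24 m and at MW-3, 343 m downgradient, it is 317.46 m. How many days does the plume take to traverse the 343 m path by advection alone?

457

Hydraulic gradient i = (318.24 − 317.46) / 343 = 0.78 / 343 = 0.002274.
Darcy flux q = K · i = 23.10 × 0.002274 = 0.05253 m/day.
Seepage velocity v = q / n_e = 0.05253 / 0.07 = 0.7504 m/day.
Travel time t = L / v = 343 / 0.7504 = 457.1 days.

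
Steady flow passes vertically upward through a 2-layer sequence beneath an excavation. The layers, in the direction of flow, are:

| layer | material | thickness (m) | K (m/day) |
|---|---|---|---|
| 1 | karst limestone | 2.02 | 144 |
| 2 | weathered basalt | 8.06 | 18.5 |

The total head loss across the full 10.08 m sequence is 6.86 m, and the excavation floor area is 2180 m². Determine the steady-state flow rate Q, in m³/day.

Flow is perpendicular to layering, so the layers act in series and the equivalent K is the thickness-weighted harmonic mean.
Total thickness L = 2.02 + 8.06 = 10.08 m.
Σ(b_i/K_i) = 2.02/144 + 8.06/18.5 = 0.4497 d.
K_eq = L / Σ(b_i/K_i) = 10.08 / 0.4497 = 22.41 m/day.
Q = K_eq · A · (Δh/L) = 22.41 × 2180 × (6.86/10.08) = 33255 m³/day.

33300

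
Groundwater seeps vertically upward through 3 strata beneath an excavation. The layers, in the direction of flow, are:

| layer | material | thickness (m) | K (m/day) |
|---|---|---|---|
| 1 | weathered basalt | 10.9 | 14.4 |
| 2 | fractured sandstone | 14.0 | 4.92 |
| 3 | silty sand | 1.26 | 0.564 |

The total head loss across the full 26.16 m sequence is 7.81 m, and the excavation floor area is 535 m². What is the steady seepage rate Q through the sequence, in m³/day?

716

Flow is perpendicular to layering, so the layers act in series and the equivalent K is the thickness-weighted harmonic mean.
Total thickness L = 10.9 + 14.0 + 1.26 = 26.16 m.
Σ(b_i/K_i) = 10.9/14.4 + 14.0/4.92 + 1.26/0.564 = 5.837 d.
K_eq = L / Σ(b_i/K_i) = 26.16 / 5.837 = 4.482 m/day.
Q = K_eq · A · (Δh/L) = 4.482 × 535 × (7.81/26.16) = 715.9 m³/day.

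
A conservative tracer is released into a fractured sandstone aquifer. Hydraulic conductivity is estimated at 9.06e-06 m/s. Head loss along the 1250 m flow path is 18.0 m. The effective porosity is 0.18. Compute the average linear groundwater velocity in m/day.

Convert K: 9.06e-06 m/s × 86400 = 0.7828 m/day.
Hydraulic gradient i = Δh / L = 18.0 / 1250 = 0.01440.
Darcy flux q = K · i = 0.7828 × 0.01440 = 0.01127 m/day.
Seepage velocity v = q / n_e = 0.01127 / 0.18 = 0.06262 m/day.

0.0626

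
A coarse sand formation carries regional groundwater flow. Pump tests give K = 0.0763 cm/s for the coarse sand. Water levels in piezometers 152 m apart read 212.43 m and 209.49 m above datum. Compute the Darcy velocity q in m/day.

1.28

Convert K: 0.0763 cm/s × 864 = 65.92 m/day.
Hydraulic gradient i = (212.43 − 209.49) / 152 = 2.94 / 152 = 0.01934.
Specific discharge q = K · i = 65.92 × 0.01934 = 1.275 m/day.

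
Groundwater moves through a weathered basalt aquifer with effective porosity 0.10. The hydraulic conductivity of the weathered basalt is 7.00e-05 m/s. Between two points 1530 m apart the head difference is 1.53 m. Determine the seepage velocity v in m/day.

Convert K: 7.00e-05 m/s × 86400 = 6.048 m/day.
Hydraulic gradient i = Δh / L = 1.53 / 1530 = 0.001000.
Darcy flux q = K · i = 6.048 × 0.001000 = 0.006048 m/day.
Seepage velocity v = q / n_e = 0.006048 / 0.10 = 0.06048 m/day.

0.0605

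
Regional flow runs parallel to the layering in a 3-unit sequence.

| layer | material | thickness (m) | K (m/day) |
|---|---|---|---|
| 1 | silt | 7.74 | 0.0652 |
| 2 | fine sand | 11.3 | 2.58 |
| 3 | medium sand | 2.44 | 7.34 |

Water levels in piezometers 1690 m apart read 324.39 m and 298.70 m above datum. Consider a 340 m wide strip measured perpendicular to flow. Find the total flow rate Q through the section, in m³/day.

246

Flow is parallel to layering, so each bed carries its own Darcy discharge and the transmissivities add.
Σ(K_i·b_i) = 0.0652×7.74 + 2.58×11.3 + 7.34×2.44 = 47.57 m²/day.
Hydraulic gradient i = (324.39 − 298.70) / 1690 = 25.69 / 1690 = 0.01520.
Q = Σ(K_i·b_i) · W · i = 47.57 × 340 × 0.01520 = 245.9 m³/day.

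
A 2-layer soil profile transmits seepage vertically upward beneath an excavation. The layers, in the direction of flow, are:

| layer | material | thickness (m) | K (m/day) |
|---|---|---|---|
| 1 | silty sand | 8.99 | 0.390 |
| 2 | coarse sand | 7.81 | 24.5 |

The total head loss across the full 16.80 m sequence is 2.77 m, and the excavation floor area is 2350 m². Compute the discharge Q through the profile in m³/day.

279

Flow is perpendicular to layering, so the layers act in series and the equivalent K is the thickness-weighted harmonic mean.
Total thickness L = 8.99 + 7.81 = 16.80 m.
Σ(b_i/K_i) = 8.99/0.390 + 7.81/24.5 = 23.37 d.
K_eq = L / Σ(b_i/K_i) = 16.80 / 23.37 = 0.7189 m/day.
Q = K_eq · A · (Δh/L) = 0.7189 × 2350 × (2.77/16.80) = 278.5 m³/day.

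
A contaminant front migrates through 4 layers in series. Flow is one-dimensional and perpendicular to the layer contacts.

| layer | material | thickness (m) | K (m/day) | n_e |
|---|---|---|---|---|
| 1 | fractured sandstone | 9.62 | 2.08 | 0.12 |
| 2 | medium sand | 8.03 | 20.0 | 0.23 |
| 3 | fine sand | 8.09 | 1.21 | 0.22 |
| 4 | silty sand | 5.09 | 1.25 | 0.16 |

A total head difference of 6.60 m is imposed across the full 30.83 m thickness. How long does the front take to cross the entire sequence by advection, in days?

With flow normal to the layers, continuity requires the same specific discharge q through every layer.
Σ(b_i/K_i) = 9.62/2.08 + 8.03/20.0 + 8.09/1.21 + 5.09/1.25 = 15.78 d.
q = Δh / Σ(b_i/K_i) = 6.60 / 15.78 = 0.4181 m/day.
In each layer the seepage velocity is v_i = q/n_i, so the layer transit time is t_i = b_i·n_i / q:
  layer 1 (fractured sandstone): t_1 = 9.62 × 0.12 / 0.4181 = 2.761 d
  layer 2 (medium sand): t_2 = 8.03 × 0.23 / 0.4181 = 4.417 d
  layer 3 (fine sand): t_3 = 8.09 × 0.22 / 0.4181 = 4.257 d
  layer 4 (silty sand): t_4 = 5.09 × 0.16 / 0.4181 = 1.948 d
Total t = Σ t_i = 13.38 days.

13.4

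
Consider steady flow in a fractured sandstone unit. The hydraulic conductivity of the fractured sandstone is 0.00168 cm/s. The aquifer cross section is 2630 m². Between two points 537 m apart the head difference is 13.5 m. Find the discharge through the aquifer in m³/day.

96.0

Convert K: 0.00168 cm/s × 864 = 1.452 m/day.
Hydraulic gradient i = Δh / L = 13.5 / 537 = 0.02514.
Darcy's law: Q = K · A · i = 1.452 × 2630 × 0.02514 = 95.97 m³/day.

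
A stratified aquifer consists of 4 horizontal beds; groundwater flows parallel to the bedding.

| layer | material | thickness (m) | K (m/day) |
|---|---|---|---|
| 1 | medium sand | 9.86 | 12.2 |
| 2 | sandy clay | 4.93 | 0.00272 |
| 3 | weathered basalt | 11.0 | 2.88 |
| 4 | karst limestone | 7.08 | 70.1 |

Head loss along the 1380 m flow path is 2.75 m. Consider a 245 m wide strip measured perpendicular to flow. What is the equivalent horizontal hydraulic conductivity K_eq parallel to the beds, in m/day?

19.7

Flow is parallel to layering, so each bed carries its own Darcy discharge and the transmissivities add.
Σ(K_i·b_i) = 12.2×9.86 + 0.00272×4.93 + 2.88×11.0 + 70.1×7.08 = 648.3 m²/day.
Total thickness b = 32.87 m, so K_eq = Σ(K_i·b_i)/b = 19.72 m/day.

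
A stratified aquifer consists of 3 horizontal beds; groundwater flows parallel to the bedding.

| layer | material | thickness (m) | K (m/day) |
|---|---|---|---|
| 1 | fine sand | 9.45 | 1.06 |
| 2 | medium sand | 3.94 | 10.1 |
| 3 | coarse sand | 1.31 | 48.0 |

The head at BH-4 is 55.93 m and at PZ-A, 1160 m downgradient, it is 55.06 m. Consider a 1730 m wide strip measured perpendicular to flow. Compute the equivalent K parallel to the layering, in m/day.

7.67

Flow is parallel to layering, so each bed carries its own Darcy discharge and the transmissivities add.
Σ(K_i·b_i) = 1.06×9.45 + 10.1×3.94 + 48.0×1.31 = 112.7 m²/day.
Total thickness b = 14.70 m, so K_eq = Σ(K_i·b_i)/b = 7.666 m/day.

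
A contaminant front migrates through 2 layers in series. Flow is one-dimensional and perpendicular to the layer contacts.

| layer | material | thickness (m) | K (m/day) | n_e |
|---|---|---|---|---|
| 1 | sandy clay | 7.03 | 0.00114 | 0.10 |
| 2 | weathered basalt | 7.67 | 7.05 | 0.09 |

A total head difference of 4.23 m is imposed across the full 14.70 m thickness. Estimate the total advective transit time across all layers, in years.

5.56

With flow normal to the layers, continuity requires the same specific discharge q through every layer.
Σ(b_i/K_i) = 7.03/0.00114 + 7.67/7.05 = 6168 d.
q = Δh / Σ(b_i/K_i) = 4.23 / 6168 = 0.0006858 m/day.
In each layer the seepage velocity is v_i = q/n_i, so the layer transit time is t_i = b_i·n_i / q:
  layer 1 (sandy clay): t_1 = 7.03 × 0.10 / 0.0006858 = 1025 d
  layer 2 (weathered basalt): t_2 = 7.67 × 0.09 / 0.0006858 = 1007 d
Total t = Σ t_i = 2032 days = 5.562 years.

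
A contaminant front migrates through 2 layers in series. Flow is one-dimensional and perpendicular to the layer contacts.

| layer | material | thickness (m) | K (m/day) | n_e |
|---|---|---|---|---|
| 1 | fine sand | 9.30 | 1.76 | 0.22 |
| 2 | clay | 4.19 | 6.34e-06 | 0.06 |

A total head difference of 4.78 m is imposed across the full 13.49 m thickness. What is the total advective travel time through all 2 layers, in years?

With flow normal to the layers, continuity requires the same specific discharge q through every layer.
Σ(b_i/K_i) = 9.30/1.76 + 4.19/6.34e-06 = 6.609e+05 d.
q = Δh / Σ(b_i/K_i) = 4.78 / 6.609e+05 = 7.233e-06 m/day.
In each layer the seepage velocity is v_i = q/n_i, so the layer transit time is t_i = b_i·n_i / q:
  layer 1 (fine sand): t_1 = 9.30 × 0.22 / 7.233e-06 = 2.829e+05 d
  layer 2 (clay): t_2 = 4.19 × 0.06 / 7.233e-06 = 34759 d
Total t = Σ t_i = 3.176e+05 days = 869.7 years.

870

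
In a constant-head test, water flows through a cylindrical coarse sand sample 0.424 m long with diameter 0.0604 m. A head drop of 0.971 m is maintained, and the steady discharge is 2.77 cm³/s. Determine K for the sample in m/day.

36.5

Cross-sectional area A = π·(d/2)² = π × (0.0604/2)² = 0.002865 m².
Convert discharge: 2.77 cm³/s = 2.770e-06 m³/s.
Darcy's law rearranged: K = Q·L / (A·Δh) = 2.770e-06 × 0.424 / (0.002865 × 0.971) = 0.0004221 m/s = 36.47 m/day.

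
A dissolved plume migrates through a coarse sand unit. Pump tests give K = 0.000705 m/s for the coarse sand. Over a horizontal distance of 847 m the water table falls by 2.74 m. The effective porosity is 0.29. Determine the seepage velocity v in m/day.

Convert K: 0.000705 m/s × 86400 = 60.91 m/day.
Hydraulic gradient i = Δh / L = 2.74 / 847 = 0.003235.
Darcy flux q = K · i = 60.91 × 0.003235 = 0.1970 m/day.
Seepage velocity v = q / n_e = 0.1970 / 0.29 = 0.6795 m/day.

0.679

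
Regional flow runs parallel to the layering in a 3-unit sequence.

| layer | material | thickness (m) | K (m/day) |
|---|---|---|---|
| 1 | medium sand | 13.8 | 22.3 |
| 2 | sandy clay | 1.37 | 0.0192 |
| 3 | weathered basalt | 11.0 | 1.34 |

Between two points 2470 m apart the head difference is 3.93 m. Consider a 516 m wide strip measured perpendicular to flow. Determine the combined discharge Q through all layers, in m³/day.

Flow is parallel to layering, so each bed carries its own Darcy discharge and the transmissivities add.
Σ(K_i·b_i) = 22.3×13.8 + 0.0192×1.37 + 1.34×11.0 = 322.5 m²/day.
Hydraulic gradient i = Δh / L = 3.93 / 2470 = 0.001591.
Q = Σ(K_i·b_i) · W · i = 322.5 × 516 × 0.001591 = 264.8 m³/day.

265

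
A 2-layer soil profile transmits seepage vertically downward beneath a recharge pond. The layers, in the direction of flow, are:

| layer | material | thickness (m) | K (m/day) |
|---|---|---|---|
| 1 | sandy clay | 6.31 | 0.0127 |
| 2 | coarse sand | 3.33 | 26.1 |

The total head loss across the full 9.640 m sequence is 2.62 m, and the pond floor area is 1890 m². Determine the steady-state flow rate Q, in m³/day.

Flow is perpendicular to layering, so the layers act in series and the equivalent K is the thickness-weighted harmonic mean.
Total thickness L = 6.31 + 3.33 = 9.640 m.
Σ(b_i/K_i) = 6.31/0.0127 + 3.33/26.1 = 497.0 d.
K_eq = L / Σ(b_i/K_i) = 9.640 / 497.0 = 0.01940 m/day.
Q = K_eq · A · (Δh/L) = 0.01940 × 1890 × (2.62/9.640) = 9.964 m³/day.

9.96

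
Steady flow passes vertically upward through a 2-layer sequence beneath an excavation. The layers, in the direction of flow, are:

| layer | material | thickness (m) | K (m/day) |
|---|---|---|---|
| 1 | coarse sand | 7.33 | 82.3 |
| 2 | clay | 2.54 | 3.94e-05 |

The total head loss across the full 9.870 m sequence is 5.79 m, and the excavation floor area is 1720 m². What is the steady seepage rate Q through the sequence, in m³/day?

0.154

Flow is perpendicular to layering, so the layers act in series and the equivalent K is the thickness-weighted harmonic mean.
Total thickness L = 7.33 + 2.54 = 9.870 m.
Σ(b_i/K_i) = 7.33/82.3 + 2.54/3.94e-05 = 64467 d.
K_eq = L / Σ(b_i/K_i) = 9.870 / 64467 = 0.0001531 m/day.
Q = K_eq · A · (Δh/L) = 0.0001531 × 1720 × (5.79/9.870) = 0.1545 m³/day.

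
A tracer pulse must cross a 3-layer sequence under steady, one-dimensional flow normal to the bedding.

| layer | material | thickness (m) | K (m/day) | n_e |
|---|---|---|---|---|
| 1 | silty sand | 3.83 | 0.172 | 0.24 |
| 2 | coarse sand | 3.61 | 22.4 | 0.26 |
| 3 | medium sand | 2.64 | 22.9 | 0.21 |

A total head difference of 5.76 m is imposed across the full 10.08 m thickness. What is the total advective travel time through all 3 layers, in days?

9.44

With flow normal to the layers, continuity requires the same specific discharge q through every layer.
Σ(b_i/K_i) = 3.83/0.172 + 3.61/22.4 + 2.64/22.9 = 22.54 d.
q = Δh / Σ(b_i/K_i) = 5.76 / 22.54 = 0.2555 m/day.
In each layer the seepage velocity is v_i = q/n_i, so the layer transit time is t_i = b_i·n_i / q:
  layer 1 (silty sand): t_1 = 3.83 × 0.24 / 0.2555 = 3.598 d
  layer 2 (coarse sand): t_2 = 3.61 × 0.26 / 0.2555 = 3.674 d
  layer 3 (medium sand): t_3 = 2.64 × 0.21 / 0.2555 = 2.170 d
Total t = Σ t_i = 9.441 days.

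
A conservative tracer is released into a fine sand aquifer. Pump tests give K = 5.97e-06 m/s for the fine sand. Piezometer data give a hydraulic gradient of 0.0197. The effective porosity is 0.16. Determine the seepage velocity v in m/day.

Convert K: 5.97e-06 m/s × 86400 = 0.5158 m/day.
Hydraulic gradient i = 0.0197.
Darcy flux q = K · i = 0.5158 × 0.01970 = 0.01016 m/day.
Seepage velocity v = q / n_e = 0.01016 / 0.16 = 0.06351 m/day.

0.0635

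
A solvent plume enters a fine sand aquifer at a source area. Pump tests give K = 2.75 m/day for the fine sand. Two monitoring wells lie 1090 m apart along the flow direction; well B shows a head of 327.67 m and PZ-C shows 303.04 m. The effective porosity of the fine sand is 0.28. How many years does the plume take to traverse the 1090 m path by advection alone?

13.4

Hydraulic gradient i = (327.67 − 303.04) / 1090 = 24.63 / 1090 = 0.02260.
Darcy flux q = K · i = 2.750 × 0.02260 = 0.06214 m/day.
Seepage velocity v = q / n_e = 0.06214 / 0.28 = 0.2219 m/day.
Travel time t = L / v = 1090 / 0.2219 = 4911 days = 13.45 years.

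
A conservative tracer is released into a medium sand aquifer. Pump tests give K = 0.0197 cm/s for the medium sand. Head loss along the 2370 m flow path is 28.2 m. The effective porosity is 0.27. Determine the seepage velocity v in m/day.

0.750

Convert K: 0.0197 cm/s × 864 = 17.02 m/day.
Hydraulic gradient i = Δh / L = 28.2 / 2370 = 0.01190.
Darcy flux q = K · i = 17.02 × 0.01190 = 0.2025 m/day.
Seepage velocity v = q / n_e = 0.2025 / 0.27 = 0.7501 m/day.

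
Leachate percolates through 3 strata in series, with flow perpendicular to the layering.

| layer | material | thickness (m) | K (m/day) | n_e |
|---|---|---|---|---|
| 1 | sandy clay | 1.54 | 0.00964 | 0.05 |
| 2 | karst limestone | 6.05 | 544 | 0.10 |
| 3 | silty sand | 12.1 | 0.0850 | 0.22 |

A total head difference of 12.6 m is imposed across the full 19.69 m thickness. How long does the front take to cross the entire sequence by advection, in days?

With flow normal to the layers, continuity requires the same specific discharge q through every layer.
Σ(b_i/K_i) = 1.54/0.00964 + 6.05/544 + 12.1/0.0850 = 302.1 d.
q = Δh / Σ(b_i/K_i) = 12.6 / 302.1 = 0.04171 m/day.
In each layer the seepage velocity is v_i = q/n_i, so the layer transit time is t_i = b_i·n_i / q:
  layer 1 (sandy clay): t_1 = 1.54 × 0.05 / 0.04171 = 1.846 d
  layer 2 (karst limestone): t_2 = 6.05 × 0.10 / 0.04171 = 14.51 d
  layer 3 (silty sand): t_3 = 12.1 × 0.22 / 0.04171 = 63.83 d
Total t = Σ t_i = 80.18 days.

80.2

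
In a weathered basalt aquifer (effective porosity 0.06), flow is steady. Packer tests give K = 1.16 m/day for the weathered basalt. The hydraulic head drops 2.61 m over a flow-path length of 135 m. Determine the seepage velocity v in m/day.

0.374

Hydraulic gradient i = Δh / L = 2.61 / 135 = 0.01933.
Darcy flux q = K · i = 1.160 × 0.01933 = 0.02243 m/day.
Seepage velocity v = q / n_e = 0.02243 / 0.06 = 0.3738 m/day.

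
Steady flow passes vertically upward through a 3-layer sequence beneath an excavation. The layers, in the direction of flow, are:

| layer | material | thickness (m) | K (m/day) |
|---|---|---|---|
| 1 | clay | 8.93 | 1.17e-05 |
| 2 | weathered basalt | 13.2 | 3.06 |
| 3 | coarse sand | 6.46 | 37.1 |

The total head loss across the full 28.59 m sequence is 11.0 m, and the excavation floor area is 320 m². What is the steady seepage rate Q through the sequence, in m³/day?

Flow is perpendicular to layering, so the layers act in series and the equivalent K is the thickness-weighted harmonic mean.
Total thickness L = 8.93 + 13.2 + 6.46 = 28.59 m.
Σ(b_i/K_i) = 8.93/1.17e-05 + 13.2/3.06 + 6.46/37.1 = 7.633e+05 d.
K_eq = L / Σ(b_i/K_i) = 28.59 / 7.633e+05 = 3.746e-05 m/day.
Q = K_eq · A · (Δh/L) = 3.746e-05 × 320 × (11.0/28.59) = 0.004612 m³/day.

0.00461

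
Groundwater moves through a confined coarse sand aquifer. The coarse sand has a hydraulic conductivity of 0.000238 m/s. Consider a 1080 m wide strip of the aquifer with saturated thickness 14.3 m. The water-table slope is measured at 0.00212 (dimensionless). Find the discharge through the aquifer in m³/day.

Convert K: 0.000238 m/s × 86400 = 20.56 m/day.
Cross-sectional area A = 1080 × 14.3 = 15444 m².
Hydraulic gradient i = 0.00212.
Darcy's law: Q = K · A · i = 20.56 × 15444 × 0.002120 = 673.3 m³/day.

673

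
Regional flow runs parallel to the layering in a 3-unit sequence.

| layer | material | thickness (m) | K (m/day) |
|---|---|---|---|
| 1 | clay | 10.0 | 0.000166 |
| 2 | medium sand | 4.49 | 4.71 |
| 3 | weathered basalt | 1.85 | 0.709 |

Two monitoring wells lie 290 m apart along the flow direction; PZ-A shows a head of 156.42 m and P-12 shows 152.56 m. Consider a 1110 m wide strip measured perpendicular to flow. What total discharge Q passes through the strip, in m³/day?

332

Flow is parallel to layering, so each bed carries its own Darcy discharge and the transmissivities add.
Σ(K_i·b_i) = 0.000166×10.0 + 4.71×4.49 + 0.709×1.85 = 22.46 m²/day.
Hydraulic gradient i = (156.42 − 152.56) / 290 = 3.86 / 290 = 0.01331.
Q = Σ(K_i·b_i) · W · i = 22.46 × 1110 × 0.01331 = 331.9 m³/day.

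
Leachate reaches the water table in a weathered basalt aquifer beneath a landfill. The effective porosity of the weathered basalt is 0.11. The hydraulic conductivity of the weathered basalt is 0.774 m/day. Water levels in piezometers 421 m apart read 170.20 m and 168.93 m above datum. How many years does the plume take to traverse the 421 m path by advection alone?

54.3

Hydraulic gradient i = (170.20 − 168.93) / 421 = 1.27 / 421 = 0.003017.
Darcy flux q = K · i = 0.7740 × 0.003017 = 0.002335 m/day.
Seepage velocity v = q / n_e = 0.002335 / 0.11 = 0.02123 m/day.
Travel time t = L / v = 421 / 0.02123 = 19834 days = 54.30 years.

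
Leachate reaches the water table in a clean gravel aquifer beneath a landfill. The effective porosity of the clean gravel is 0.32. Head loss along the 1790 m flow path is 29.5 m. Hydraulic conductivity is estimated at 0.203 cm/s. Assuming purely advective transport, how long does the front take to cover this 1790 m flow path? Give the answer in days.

Convert K: 0.203 cm/s × 864 = 175.4 m/day.
Hydraulic gradient i = Δh / L = 29.5 / 1790 = 0.01648.
Darcy flux q = K · i = 175.4 × 0.01648 = 2.891 m/day.
Seepage velocity v = q / n_e = 2.891 / 0.32 = 9.033 m/day.
Travel time t = L / v = 1790 / 9.033 = 198.2 days.

198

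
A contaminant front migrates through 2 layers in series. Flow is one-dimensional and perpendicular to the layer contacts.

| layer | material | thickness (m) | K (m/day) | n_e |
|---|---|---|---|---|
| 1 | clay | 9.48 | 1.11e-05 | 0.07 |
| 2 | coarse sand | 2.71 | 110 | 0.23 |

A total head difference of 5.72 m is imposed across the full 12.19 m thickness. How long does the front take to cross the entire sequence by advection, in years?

526

With flow normal to the layers, continuity requires the same specific discharge q through every layer.
Σ(b_i/K_i) = 9.48/1.11e-05 + 2.71/110 = 8.541e+05 d.
q = Δh / Σ(b_i/K_i) = 5.72 / 8.541e+05 = 6.697e-06 m/day.
In each layer the seepage velocity is v_i = q/n_i, so the layer transit time is t_i = b_i·n_i / q:
  layer 1 (clay): t_1 = 9.48 × 0.07 / 6.697e-06 = 99082 d
  layer 2 (coarse sand): t_2 = 2.71 × 0.23 / 6.697e-06 = 93065 d
Total t = Σ t_i = 1.921e+05 days = 526.1 years.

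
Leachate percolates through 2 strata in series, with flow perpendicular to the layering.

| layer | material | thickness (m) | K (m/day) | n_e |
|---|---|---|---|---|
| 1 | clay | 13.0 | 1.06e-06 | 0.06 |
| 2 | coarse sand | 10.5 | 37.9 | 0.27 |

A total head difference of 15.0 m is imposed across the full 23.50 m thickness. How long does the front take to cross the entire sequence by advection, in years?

8090

With flow normal to the layers, continuity requires the same specific discharge q through every layer.
Σ(b_i/K_i) = 13.0/1.06e-06 + 10.5/37.9 = 1.226e+07 d.
q = Δh / Σ(b_i/K_i) = 15.0 / 1.226e+07 = 1.223e-06 m/day.
In each layer the seepage velocity is v_i = q/n_i, so the layer transit time is t_i = b_i·n_i / q:
  layer 1 (clay): t_1 = 13.0 × 0.06 / 1.223e-06 = 6.377e+05 d
  layer 2 (coarse sand): t_2 = 10.5 × 0.27 / 1.223e-06 = 2.318e+06 d
Total t = Σ t_i = 2.956e+06 days = 8092 years.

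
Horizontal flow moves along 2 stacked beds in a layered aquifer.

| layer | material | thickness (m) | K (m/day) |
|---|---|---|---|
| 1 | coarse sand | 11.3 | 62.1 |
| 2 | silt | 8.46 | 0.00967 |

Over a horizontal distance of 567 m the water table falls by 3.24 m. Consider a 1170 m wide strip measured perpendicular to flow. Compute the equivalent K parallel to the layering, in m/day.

Flow is parallel to layering, so each bed carries its own Darcy discharge and the transmissivities add.
Σ(K_i·b_i) = 62.1×11.3 + 0.00967×8.46 = 701.8 m²/day.
Total thickness b = 19.76 m, so K_eq = Σ(K_i·b_i)/b = 35.52 m/day.

35.5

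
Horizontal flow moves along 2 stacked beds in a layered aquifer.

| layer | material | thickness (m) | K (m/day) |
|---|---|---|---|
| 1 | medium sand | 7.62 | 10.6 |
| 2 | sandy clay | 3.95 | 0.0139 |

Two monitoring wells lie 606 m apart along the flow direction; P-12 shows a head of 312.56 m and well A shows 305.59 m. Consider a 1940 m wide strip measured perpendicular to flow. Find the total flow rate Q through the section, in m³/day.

1800

Flow is parallel to layering, so each bed carries its own Darcy discharge and the transmissivities add.
Σ(K_i·b_i) = 10.6×7.62 + 0.0139×3.95 = 80.83 m²/day.
Hydraulic gradient i = (312.56 − 305.59) / 606 = 6.97 / 606 = 0.01150.
Q = Σ(K_i·b_i) · W · i = 80.83 × 1940 × 0.01150 = 1804 m³/day.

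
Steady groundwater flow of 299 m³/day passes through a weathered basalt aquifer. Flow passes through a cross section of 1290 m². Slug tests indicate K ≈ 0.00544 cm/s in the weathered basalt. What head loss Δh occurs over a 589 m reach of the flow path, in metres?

Convert K: 0.00544 cm/s × 864 = 4.700 m/day.
From Q = K·A·i, i = Q / (K·A) = 299 / (4.700 × 1290) = 0.04931.
Head loss Δh = i · L = 0.04931 × 589 = 29.05 m.

29.0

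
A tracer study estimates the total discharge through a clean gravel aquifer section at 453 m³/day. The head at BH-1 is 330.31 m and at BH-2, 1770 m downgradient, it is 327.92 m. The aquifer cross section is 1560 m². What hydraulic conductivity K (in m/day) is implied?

215

Hydraulic gradient i = (330.31 − 327.92) / 1770 = 2.39 / 1770 = 0.001350.
From Q = K·A·i, K = Q / (A·i) = 453 / (1560 × 0.001350) = 215.1 m/day.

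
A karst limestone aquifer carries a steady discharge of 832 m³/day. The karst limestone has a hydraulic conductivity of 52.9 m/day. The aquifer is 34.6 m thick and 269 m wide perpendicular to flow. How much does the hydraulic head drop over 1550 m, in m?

Cross-sectional area A = 269 × 34.6 = 9307 m².
From Q = K·A·i, i = Q / (K·A) = 832 / (52.90 × 9307) = 0.001690.
Head loss Δh = i · L = 0.001690 × 1550 = 2.619 m.

2.62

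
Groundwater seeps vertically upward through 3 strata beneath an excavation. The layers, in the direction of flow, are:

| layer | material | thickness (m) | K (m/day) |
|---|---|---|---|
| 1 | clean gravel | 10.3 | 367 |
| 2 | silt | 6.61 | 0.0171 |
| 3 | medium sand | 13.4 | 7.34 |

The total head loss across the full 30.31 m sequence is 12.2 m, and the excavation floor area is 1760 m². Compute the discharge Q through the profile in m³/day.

55.3

Flow is perpendicular to layering, so the layers act in series and the equivalent K is the thickness-weighted harmonic mean.
Total thickness L = 10.3 + 6.61 + 13.4 = 30.31 m.
Σ(b_i/K_i) = 10.3/367 + 6.61/0.0171 + 13.4/7.34 = 388.4 d.
K_eq = L / Σ(b_i/K_i) = 30.31 / 388.4 = 0.07804 m/day.
Q = K_eq · A · (Δh/L) = 0.07804 × 1760 × (12.2/30.31) = 55.28 m³/day.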